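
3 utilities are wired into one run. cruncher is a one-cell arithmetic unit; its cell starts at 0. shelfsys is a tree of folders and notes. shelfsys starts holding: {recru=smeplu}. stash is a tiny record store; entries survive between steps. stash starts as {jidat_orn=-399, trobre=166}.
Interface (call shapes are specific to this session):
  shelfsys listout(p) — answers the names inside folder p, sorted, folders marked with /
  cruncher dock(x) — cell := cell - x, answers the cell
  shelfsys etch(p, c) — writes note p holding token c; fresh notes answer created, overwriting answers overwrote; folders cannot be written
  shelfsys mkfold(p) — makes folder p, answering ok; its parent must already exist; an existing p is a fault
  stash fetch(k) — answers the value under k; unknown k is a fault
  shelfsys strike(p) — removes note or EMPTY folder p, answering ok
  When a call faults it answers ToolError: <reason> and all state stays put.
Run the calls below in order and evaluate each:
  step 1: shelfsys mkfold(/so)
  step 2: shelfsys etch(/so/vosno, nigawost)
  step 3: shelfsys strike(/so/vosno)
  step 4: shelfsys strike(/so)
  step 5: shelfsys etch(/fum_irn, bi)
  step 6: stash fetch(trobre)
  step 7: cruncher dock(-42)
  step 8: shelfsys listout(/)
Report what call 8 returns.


Answer: [fum_irn, recru]

Derivation:
==> shelfsys mkfold(p='/so')
<== ok
==> shelfsys etch(p='/so/vosno', c='nigawost')
<== created
==> shelfsys strike(p='/so/vosno')
<== ok
==> shelfsys strike(p='/so')
<== ok
==> shelfsys etch(p='/fum_irn', c='bi')
<== created
==> stash fetch(k='trobre')
<== 166
==> cruncher dock(x='-42')
<== 42
==> shelfsys listout(p='/')
<== [fum_irn, recru]


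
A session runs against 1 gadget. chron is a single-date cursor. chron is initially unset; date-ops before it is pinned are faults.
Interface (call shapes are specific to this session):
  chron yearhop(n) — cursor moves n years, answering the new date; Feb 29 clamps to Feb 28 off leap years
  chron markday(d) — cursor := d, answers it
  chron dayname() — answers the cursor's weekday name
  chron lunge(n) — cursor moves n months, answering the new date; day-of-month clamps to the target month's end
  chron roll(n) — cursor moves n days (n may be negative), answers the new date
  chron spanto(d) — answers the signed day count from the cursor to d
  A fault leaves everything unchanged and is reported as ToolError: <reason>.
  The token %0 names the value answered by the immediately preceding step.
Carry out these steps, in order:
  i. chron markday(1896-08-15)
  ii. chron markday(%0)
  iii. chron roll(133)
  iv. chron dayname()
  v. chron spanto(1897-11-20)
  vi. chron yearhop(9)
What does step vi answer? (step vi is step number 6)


I use chron markday with 1896-08-15, giving 1896-08-15.
I run chron markday with %0, giving 1896-08-15.
Then chron roll with 133, → 1896-12-26.
I try chron dayname, and see Saturday.
I invoke chron spanto with 1897-11-20, giving 329.
I invoke chron yearhop with 9: 1905-12-26.

Answer: 1905-12-26


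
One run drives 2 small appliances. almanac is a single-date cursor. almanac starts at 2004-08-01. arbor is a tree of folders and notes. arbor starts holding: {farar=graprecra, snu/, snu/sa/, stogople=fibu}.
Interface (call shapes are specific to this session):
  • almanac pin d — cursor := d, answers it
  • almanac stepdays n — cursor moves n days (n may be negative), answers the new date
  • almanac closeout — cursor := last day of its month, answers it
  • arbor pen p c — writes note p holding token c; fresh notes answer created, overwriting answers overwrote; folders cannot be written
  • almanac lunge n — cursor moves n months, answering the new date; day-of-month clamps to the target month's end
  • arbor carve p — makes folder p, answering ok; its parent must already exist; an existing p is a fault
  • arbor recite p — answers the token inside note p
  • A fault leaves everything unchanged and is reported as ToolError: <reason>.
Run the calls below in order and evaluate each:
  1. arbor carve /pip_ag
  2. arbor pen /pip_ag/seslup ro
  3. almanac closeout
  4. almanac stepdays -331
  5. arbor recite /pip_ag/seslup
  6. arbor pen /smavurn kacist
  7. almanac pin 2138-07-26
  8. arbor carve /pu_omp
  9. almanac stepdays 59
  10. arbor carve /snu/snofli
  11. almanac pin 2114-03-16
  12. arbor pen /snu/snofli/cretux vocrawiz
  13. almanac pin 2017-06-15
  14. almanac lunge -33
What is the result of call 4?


Answer: 2003-10-05

Derivation:
Do: arbor carve[p→/pip_ag]
See: ok
Do: arbor pen[p→/pip_ag/seslup; c→ro]
See: created
Do: almanac closeout[]
See: 2004-08-31
Do: almanac stepdays[n→-331]
See: 2003-10-05
Do: arbor recite[p→/pip_ag/seslup]
See: ro
Do: arbor pen[p→/smavurn; c→kacist]
See: created
Do: almanac pin[d→2138-07-26]
See: 2138-07-26
Do: arbor carve[p→/pu_omp]
See: ok
Do: almanac stepdays[n→59]
See: 2138-09-23
Do: arbor carve[p→/snu/snofli]
See: ok
Do: almanac pin[d→2114-03-16]
See: 2114-03-16
Do: arbor pen[p→/snu/snofli/cretux; c→vocrawiz]
See: created
Do: almanac pin[d→2017-06-15]
See: 2017-06-15
Do: almanac lunge[n→-33]
See: 2014-09-15


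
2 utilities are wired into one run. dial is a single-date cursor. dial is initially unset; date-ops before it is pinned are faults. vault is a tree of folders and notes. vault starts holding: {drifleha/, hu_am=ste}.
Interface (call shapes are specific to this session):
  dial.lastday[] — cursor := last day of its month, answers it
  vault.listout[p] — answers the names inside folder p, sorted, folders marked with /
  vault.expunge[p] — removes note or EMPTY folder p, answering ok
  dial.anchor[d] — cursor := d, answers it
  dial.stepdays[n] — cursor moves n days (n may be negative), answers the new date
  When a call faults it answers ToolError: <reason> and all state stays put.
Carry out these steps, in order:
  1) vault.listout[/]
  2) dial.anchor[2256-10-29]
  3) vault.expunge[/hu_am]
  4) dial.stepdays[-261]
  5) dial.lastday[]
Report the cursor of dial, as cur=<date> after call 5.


·→ listout(p='/')
·← [drifleha/, hu_am]
·→ anchor(d='2256-10-29')
·← 2256-10-29
·→ expunge(p='/hu_am')
·← ok
·→ stepdays(n='-261')
·← 2256-02-11
·→ lastday()
·← 2256-02-29

Answer: cur=2256-02-29


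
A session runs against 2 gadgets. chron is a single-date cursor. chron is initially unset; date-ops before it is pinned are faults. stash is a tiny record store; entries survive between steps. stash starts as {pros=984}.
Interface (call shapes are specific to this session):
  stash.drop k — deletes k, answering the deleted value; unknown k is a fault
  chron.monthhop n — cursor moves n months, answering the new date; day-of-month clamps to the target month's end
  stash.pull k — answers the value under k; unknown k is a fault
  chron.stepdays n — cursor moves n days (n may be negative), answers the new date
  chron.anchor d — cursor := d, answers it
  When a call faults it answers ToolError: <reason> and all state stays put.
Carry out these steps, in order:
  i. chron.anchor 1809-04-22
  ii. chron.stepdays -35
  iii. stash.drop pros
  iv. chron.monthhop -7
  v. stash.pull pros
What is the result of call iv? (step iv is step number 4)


Answer: 1808-08-18

Derivation:
~$ chron.anchor d=1809-04-22
  1809-04-22
~$ chron.stepdays n=-35
  1809-03-18
~$ stash.drop k=pros
  984
~$ chron.monthhop n=-7
  1808-08-18
~$ stash.pull k=pros
  ToolError: no such key pros


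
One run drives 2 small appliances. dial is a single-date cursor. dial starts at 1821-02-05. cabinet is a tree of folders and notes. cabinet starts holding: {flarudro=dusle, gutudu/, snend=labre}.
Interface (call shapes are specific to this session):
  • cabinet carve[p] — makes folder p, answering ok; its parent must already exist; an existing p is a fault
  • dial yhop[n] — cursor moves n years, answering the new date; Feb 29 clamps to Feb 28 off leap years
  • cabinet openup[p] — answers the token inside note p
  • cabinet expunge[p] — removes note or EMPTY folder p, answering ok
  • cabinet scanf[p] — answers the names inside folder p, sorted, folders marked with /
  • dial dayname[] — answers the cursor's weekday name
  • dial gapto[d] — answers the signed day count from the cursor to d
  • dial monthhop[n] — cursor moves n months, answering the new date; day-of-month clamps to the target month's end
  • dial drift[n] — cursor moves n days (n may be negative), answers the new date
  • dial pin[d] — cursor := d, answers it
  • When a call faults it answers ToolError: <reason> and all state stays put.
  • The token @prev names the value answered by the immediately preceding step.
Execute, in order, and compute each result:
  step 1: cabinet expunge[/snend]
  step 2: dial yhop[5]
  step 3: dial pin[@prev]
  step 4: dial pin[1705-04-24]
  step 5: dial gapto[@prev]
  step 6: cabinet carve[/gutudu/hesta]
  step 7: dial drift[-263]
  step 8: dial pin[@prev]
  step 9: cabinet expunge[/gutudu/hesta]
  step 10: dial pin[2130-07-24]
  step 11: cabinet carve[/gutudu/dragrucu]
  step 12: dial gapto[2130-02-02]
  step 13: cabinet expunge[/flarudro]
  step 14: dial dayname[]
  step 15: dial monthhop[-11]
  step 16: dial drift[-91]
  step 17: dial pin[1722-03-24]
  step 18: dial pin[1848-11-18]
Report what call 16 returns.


Answer: 2129-05-25

Derivation:
> cabinet expunge /snend
:: ok
> dial yhop 5
:: 1826-02-05
> dial pin @prev
:: 1826-02-05
> dial pin 1705-04-24
:: 1705-04-24
> dial gapto @prev
:: 0
> cabinet carve /gutudu/hesta
:: ok
> dial drift -263
:: 1704-08-04
> dial pin @prev
:: 1704-08-04
> cabinet expunge /gutudu/hesta
:: ok
> dial pin 2130-07-24
:: 2130-07-24
> cabinet carve /gutudu/dragrucu
:: ok
> dial gapto 2130-02-02
:: -172
> cabinet expunge /flarudro
:: ok
> dial dayname
:: Monday
> dial monthhop -11
:: 2129-08-24
> dial drift -91
:: 2129-05-25
> dial pin 1722-03-24
:: 1722-03-24
> dial pin 1848-11-18
:: 1848-11-18


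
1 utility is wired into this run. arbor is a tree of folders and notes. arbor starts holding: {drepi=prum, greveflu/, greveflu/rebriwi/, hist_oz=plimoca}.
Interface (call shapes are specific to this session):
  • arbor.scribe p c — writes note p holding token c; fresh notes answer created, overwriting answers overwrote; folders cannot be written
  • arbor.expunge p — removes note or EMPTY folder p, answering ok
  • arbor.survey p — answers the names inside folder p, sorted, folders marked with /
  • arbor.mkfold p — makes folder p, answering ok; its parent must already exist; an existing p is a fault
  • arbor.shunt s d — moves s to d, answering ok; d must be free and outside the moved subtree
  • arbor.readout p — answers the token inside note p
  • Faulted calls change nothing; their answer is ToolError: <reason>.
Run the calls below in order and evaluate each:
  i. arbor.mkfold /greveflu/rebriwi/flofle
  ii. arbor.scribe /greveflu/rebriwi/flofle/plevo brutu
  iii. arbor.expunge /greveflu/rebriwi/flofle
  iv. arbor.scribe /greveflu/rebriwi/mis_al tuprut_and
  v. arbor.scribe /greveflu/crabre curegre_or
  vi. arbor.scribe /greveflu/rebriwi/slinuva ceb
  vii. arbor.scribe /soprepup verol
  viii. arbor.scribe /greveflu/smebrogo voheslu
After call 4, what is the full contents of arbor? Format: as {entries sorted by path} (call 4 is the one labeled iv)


→ mkfold(p: /greveflu/rebriwi/flofle)
← ok
→ scribe(p: /greveflu/rebriwi/flofle/plevo, c: brutu)
← created
→ expunge(p: /greveflu/rebriwi/flofle)
← ToolError: not empty
→ scribe(p: /greveflu/rebriwi/mis_al, c: tuprut_and)
← created
→ scribe(p: /greveflu/crabre, c: curegre_or)
← created
→ scribe(p: /greveflu/rebriwi/slinuva, c: ceb)
← created
→ scribe(p: /soprepup, c: verol)
← created
→ scribe(p: /greveflu/smebrogo, c: voheslu)
← created

Answer: {drepi=prum, greveflu/, greveflu/rebriwi/, greveflu/rebriwi/flofle/, greveflu/rebriwi/flofle/plevo=brutu, greveflu/rebriwi/mis_al=tuprut_and, hist_oz=plimoca}


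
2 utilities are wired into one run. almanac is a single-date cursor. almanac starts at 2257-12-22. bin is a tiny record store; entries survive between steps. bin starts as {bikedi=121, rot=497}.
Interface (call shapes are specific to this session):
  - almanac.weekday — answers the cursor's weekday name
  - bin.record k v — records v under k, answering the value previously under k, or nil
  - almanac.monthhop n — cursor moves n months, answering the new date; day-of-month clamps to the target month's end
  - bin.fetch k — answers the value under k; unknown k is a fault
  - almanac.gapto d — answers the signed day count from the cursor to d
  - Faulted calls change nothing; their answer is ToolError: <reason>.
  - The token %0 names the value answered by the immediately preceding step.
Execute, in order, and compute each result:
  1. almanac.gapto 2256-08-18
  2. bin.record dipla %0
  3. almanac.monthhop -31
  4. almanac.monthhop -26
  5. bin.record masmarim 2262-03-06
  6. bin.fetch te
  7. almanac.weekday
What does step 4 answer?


Then almanac.gapto using 2256-08-18, → -491.
I invoke bin.record using dipla, %0, → nil.
I try almanac.monthhop using -31: 2255-05-22.
Calling almanac.monthhop using -26, → 2253-03-22.
I use bin.record using masmarim, 2262-03-06, and get nil.
Next I call bin.fetch using te, which returns ToolError: no such key te.
Using almanac.weekday(), → Tuesday.

Answer: 2253-03-22


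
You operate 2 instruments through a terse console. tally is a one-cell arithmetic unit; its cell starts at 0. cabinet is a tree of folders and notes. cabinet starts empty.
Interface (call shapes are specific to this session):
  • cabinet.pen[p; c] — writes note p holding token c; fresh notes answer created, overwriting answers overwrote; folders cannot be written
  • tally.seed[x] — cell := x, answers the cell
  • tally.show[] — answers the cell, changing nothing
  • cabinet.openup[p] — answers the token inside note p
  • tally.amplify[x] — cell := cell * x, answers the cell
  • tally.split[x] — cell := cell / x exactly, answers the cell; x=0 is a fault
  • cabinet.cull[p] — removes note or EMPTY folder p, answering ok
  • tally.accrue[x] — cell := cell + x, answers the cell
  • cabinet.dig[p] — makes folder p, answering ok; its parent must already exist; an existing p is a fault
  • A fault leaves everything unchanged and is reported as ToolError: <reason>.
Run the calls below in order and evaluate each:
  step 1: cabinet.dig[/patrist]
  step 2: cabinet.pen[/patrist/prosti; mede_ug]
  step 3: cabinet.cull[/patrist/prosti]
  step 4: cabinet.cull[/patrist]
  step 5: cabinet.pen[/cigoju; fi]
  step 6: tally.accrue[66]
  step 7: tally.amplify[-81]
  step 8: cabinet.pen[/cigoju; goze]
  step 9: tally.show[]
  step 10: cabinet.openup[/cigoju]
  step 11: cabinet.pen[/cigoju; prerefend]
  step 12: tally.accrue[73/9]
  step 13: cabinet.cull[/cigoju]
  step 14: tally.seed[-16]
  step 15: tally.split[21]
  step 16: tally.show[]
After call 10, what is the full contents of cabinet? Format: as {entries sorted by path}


Answer: {cigoju=goze}

Derivation:
-> dig(/patrist)
<- ok
-> pen(/patrist/prosti, mede_ug)
<- created
-> cull(/patrist/prosti)
<- ok
-> cull(/patrist)
<- ok
-> pen(/cigoju, fi)
<- created
-> accrue(66)
<- 66
-> amplify(-81)
<- -5346
-> pen(/cigoju, goze)
<- overwrote
-> show()
<- -5346
-> openup(/cigoju)
<- goze
-> pen(/cigoju, prerefend)
<- overwrote
-> accrue(73/9)
<- -48041/9
-> cull(/cigoju)
<- ok
-> seed(-16)
<- -16
-> split(21)
<- -16/21
-> show()
<- -16/21


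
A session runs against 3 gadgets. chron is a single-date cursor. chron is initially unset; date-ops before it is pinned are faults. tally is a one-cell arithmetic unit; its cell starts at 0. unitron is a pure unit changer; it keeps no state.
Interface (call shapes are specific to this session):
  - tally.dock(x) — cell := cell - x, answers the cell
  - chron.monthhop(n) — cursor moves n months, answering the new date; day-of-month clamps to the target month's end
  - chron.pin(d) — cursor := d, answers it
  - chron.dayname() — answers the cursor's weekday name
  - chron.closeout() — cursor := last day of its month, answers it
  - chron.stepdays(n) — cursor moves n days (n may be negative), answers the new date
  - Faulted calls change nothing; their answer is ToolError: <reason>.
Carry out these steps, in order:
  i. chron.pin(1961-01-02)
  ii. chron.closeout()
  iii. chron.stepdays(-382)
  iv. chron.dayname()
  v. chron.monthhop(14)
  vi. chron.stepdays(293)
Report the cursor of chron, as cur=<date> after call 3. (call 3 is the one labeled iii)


→ chron.pin(d=1961-01-02)
← 1961-01-02
→ chron.closeout()
← 1961-01-31
→ chron.stepdays(n=-382)
← 1960-01-15
→ chron.dayname()
← Friday
→ chron.monthhop(n=14)
← 1961-03-15
→ chron.stepdays(n=293)
← 1962-01-02

Answer: cur=1960-01-15


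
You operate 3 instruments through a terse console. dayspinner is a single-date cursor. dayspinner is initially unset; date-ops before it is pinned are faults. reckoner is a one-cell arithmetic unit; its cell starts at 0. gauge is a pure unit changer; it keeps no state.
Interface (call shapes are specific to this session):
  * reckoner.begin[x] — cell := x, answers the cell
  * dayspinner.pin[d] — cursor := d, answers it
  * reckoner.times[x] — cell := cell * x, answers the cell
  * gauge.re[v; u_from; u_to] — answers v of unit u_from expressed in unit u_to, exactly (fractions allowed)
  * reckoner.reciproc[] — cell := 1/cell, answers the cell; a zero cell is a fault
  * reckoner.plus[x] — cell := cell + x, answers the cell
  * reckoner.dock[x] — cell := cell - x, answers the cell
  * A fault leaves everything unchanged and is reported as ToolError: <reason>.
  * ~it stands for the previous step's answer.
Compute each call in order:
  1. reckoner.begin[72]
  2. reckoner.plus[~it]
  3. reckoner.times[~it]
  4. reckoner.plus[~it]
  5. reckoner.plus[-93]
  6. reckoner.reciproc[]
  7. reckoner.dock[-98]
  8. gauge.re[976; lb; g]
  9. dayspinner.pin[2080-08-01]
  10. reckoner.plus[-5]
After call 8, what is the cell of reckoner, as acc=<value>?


;; 1. begin(x=72) : 72
;; 2. plus(x=~it) : 144
;; 3. times(x=~it) : 20736
;; 4. plus(x=~it) : 41472
;; 5. plus(x=-93) : 41379
;; 6. reciproc() : 1/41379
;; 7. dock(x=-98) : 4055143/41379
;; 8. re(v=976, u_from=lb, u_to=g) : 2766913457/6250
;; 9. pin(d=2080-08-01) : 2080-08-01
;; 10. plus(x=-5) : 3848248/41379

Answer: acc=4055143/41379


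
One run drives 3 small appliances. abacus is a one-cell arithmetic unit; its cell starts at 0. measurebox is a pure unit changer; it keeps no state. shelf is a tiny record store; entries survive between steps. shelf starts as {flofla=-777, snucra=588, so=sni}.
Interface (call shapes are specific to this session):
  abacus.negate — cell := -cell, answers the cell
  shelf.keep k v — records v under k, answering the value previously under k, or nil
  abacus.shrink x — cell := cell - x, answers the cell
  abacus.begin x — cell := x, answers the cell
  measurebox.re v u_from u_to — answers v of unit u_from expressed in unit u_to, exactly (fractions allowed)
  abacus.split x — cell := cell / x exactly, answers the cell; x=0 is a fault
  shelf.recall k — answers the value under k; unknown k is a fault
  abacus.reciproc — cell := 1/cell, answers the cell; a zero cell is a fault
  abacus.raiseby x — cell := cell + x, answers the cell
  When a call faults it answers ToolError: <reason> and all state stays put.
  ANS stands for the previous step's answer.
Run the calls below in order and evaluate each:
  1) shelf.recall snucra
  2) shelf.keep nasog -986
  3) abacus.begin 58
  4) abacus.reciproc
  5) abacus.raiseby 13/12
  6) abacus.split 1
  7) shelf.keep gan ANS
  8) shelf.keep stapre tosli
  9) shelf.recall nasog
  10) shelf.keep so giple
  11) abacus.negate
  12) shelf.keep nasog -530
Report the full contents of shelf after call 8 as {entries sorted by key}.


% shelf.recall(k=snucra) => 588
% shelf.keep(k=nasog, v=-986) => nil
% abacus.begin(x=58) => 58
% abacus.reciproc() => 1/58
% abacus.raiseby(x=13/12) => 383/348
% abacus.split(x=1) => 383/348
% shelf.keep(k=gan, v=ANS) => nil
% shelf.keep(k=stapre, v=tosli) => nil
% shelf.recall(k=nasog) => -986
% shelf.keep(k=so, v=giple) => sni
% abacus.negate() => -383/348
% shelf.keep(k=nasog, v=-530) => -986

Answer: {flofla=-777, gan=383/348, nasog=-986, snucra=588, so=sni, stapre=tosli}


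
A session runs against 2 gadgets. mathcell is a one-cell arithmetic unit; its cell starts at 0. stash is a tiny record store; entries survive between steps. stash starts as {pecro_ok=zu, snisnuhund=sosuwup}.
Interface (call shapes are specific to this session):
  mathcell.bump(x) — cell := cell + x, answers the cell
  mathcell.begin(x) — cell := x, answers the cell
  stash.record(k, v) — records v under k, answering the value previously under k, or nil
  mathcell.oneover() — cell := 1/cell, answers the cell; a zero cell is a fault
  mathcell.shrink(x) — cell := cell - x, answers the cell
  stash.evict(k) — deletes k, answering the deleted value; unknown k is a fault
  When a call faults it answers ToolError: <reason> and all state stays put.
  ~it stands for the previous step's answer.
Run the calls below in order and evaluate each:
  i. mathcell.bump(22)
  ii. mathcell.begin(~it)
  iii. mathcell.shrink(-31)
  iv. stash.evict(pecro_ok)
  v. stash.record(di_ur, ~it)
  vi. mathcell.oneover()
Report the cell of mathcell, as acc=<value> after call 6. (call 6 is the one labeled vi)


→ mathcell.bump(x: 22)
← 22
→ mathcell.begin(x: ~it)
← 22
→ mathcell.shrink(x: -31)
← 53
→ stash.evict(k: pecro_ok)
← zu
→ stash.record(k: di_ur, v: ~it)
← nil
→ mathcell.oneover()
← 1/53

Answer: acc=1/53


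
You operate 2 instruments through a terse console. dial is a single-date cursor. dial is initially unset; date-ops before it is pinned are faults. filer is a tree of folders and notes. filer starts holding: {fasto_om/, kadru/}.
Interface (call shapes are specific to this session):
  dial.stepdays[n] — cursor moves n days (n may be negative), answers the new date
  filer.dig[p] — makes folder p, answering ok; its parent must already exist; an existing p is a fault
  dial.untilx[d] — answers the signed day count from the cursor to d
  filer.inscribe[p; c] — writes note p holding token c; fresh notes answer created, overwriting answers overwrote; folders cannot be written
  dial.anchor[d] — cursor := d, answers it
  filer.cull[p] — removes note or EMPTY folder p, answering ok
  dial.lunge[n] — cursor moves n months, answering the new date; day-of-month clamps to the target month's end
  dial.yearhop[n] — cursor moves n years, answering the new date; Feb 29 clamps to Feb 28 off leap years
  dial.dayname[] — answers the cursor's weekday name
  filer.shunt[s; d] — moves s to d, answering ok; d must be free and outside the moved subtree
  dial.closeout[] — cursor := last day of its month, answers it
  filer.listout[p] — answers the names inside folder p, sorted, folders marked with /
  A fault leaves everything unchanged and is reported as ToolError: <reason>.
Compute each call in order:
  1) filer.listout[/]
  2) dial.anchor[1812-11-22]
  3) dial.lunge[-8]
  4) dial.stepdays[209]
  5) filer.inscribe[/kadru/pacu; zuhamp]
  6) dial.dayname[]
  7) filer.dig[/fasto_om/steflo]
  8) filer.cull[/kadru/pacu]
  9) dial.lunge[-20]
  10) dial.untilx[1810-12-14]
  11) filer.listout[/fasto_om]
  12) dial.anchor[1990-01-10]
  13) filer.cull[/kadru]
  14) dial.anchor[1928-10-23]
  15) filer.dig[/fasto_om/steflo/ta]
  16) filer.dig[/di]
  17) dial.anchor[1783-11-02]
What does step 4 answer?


// 1. filer.listout(/) : [fasto_om/, kadru/]
// 2. dial.anchor(1812-11-22) : 1812-11-22
// 3. dial.lunge(-8) : 1812-03-22
// 4. dial.stepdays(209) : 1812-10-17
// 5. filer.inscribe(/kadru/pacu, zuhamp) : created
// 6. dial.dayname() : Saturday
// 7. filer.dig(/fasto_om/steflo) : ok
// 8. filer.cull(/kadru/pacu) : ok
// 9. dial.lunge(-20) : 1811-02-17
// 10. dial.untilx(1810-12-14) : -65
// 11. filer.listout(/fasto_om) : [steflo/]
// 12. dial.anchor(1990-01-10) : 1990-01-10
// 13. filer.cull(/kadru) : ok
// 14. dial.anchor(1928-10-23) : 1928-10-23
// 15. filer.dig(/fasto_om/steflo/ta) : ok
// 16. filer.dig(/di) : ok
// 17. dial.anchor(1783-11-02) : 1783-11-02

Answer: 1812-10-17


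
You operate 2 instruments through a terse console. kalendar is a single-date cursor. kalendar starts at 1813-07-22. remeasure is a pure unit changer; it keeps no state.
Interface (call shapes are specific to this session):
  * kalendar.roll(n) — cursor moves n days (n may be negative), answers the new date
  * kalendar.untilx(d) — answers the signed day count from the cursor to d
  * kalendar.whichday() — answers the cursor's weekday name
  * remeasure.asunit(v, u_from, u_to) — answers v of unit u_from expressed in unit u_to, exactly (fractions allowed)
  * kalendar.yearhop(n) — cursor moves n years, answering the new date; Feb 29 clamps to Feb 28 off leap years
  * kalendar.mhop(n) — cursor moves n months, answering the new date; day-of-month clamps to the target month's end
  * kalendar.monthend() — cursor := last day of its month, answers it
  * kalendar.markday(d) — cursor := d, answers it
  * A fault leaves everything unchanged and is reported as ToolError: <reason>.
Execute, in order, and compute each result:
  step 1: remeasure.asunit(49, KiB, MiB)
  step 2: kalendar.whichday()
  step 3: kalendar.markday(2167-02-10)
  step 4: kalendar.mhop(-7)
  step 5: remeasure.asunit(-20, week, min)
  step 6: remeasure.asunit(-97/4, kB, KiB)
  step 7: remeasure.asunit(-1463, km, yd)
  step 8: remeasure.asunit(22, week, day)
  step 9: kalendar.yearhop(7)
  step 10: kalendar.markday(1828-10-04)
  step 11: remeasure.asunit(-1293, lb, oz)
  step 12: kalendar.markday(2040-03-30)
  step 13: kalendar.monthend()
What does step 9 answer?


Act: remeasure.asunit[49; KiB; MiB]
Obs: 49/1024
Act: kalendar.whichday[]
Obs: Thursday
Act: kalendar.markday[2167-02-10]
Obs: 2167-02-10
Act: kalendar.mhop[-7]
Obs: 2166-07-10
Act: remeasure.asunit[-20; week; min]
Obs: -201600
Act: remeasure.asunit[-97/4; kB; KiB]
Obs: -12125/512
Act: remeasure.asunit[-1463; km; yd]
Obs: -1828750000/1143
Act: remeasure.asunit[22; week; day]
Obs: 154
Act: kalendar.yearhop[7]
Obs: 2173-07-10
Act: kalendar.markday[1828-10-04]
Obs: 1828-10-04
Act: remeasure.asunit[-1293; lb; oz]
Obs: -20688
Act: kalendar.markday[2040-03-30]
Obs: 2040-03-30
Act: kalendar.monthend[]
Obs: 2040-03-31

Answer: 2173-07-10


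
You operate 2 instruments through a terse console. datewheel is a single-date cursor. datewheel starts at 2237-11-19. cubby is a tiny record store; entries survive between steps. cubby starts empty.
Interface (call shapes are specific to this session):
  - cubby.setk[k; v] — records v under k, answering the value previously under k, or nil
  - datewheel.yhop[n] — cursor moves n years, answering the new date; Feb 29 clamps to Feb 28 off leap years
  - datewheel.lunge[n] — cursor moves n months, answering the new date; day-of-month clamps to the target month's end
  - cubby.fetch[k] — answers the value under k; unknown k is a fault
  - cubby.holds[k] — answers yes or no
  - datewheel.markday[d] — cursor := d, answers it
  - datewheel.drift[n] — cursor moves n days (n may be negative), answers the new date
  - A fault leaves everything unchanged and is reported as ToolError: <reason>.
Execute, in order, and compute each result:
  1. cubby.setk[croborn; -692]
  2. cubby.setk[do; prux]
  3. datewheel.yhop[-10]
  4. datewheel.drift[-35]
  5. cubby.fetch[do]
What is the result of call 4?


→ setk(k=croborn, v=-692)
← nil
→ setk(k=do, v=prux)
← nil
→ yhop(n=-10)
← 2227-11-19
→ drift(n=-35)
← 2227-10-15
→ fetch(k=do)
← prux

Answer: 2227-10-15


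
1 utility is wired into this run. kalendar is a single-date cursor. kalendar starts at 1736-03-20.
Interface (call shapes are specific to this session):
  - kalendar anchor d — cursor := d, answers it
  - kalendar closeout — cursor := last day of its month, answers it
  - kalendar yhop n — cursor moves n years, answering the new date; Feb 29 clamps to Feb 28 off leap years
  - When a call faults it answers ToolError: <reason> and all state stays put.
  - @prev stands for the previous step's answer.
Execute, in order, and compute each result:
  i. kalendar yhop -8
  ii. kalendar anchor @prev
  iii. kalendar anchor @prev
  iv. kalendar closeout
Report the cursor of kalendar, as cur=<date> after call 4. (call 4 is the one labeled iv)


Answer: cur=1728-03-31

Derivation:
→ kalendar yhop(n='-8')
← 1728-03-20
→ kalendar anchor(d='@prev')
← 1728-03-20
→ kalendar anchor(d='@prev')
← 1728-03-20
→ kalendar closeout()
← 1728-03-31


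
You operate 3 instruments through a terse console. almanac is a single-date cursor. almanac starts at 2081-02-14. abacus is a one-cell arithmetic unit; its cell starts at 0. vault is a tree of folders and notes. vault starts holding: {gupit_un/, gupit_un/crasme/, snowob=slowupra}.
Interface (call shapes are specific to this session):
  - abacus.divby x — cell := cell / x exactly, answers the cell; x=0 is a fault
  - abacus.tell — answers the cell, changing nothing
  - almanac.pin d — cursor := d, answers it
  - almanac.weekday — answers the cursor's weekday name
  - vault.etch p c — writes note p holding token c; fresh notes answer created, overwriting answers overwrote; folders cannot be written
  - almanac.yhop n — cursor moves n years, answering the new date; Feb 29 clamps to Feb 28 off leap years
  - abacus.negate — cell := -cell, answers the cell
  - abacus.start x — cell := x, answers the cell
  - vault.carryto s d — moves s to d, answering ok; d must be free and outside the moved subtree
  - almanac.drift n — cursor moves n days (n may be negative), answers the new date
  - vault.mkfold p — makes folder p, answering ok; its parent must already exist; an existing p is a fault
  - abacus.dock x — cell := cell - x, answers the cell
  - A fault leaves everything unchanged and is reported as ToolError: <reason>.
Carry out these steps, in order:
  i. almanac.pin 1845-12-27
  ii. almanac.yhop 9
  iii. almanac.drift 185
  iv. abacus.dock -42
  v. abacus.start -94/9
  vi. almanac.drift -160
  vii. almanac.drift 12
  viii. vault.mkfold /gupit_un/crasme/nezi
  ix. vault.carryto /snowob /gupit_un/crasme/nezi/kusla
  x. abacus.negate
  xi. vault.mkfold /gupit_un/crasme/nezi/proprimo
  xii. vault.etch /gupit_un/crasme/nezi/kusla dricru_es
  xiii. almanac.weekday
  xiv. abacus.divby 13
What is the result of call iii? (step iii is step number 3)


CALL almanac.pin[d→1845-12-27]
RET  1845-12-27
CALL almanac.yhop[n→9]
RET  1854-12-27
CALL almanac.drift[n→185]
RET  1855-06-30
CALL abacus.dock[x→-42]
RET  42
CALL abacus.start[x→-94/9]
RET  -94/9
CALL almanac.drift[n→-160]
RET  1855-01-21
CALL almanac.drift[n→12]
RET  1855-02-02
CALL vault.mkfold[p→/gupit_un/crasme/nezi]
RET  ok
CALL vault.carryto[s→/snowob; d→/gupit_un/crasme/nezi/kusla]
RET  ok
CALL abacus.negate[]
RET  94/9
CALL vault.mkfold[p→/gupit_un/crasme/nezi/proprimo]
RET  ok
CALL vault.etch[p→/gupit_un/crasme/nezi/kusla; c→dricru_es]
RET  overwrote
CALL almanac.weekday[]
RET  Friday
CALL abacus.divby[x→13]
RET  94/117

Answer: 1855-06-30


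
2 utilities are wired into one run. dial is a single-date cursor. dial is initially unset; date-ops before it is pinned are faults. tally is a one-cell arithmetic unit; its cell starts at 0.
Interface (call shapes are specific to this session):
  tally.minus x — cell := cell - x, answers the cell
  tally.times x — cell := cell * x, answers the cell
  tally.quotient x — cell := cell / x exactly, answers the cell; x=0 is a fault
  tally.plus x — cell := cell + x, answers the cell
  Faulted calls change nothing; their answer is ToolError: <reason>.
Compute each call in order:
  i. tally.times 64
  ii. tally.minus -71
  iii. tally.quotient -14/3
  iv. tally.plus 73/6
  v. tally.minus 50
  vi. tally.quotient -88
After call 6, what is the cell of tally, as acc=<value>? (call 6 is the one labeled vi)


Answer: acc=557/924

Derivation:
Do: tally.times[x: 64]
See: 0
Do: tally.minus[x: -71]
See: 71
Do: tally.quotient[x: -14/3]
See: -213/14
Do: tally.plus[x: 73/6]
See: -64/21
Do: tally.minus[x: 50]
See: -1114/21
Do: tally.quotient[x: -88]
See: 557/924


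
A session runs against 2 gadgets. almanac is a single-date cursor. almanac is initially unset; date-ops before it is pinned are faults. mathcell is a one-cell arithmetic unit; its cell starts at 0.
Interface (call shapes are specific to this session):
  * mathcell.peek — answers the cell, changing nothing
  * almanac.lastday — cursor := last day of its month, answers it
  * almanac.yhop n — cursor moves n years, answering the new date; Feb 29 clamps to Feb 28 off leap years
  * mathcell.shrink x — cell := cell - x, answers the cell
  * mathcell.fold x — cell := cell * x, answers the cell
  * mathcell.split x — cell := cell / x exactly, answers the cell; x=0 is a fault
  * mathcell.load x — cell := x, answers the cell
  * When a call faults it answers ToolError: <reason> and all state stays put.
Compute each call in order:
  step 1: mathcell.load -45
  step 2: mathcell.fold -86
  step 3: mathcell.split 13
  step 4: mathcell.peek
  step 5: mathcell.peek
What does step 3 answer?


Answer: 3870/13

Derivation:
Step: mathcell.load[x=-45]
Result: -45
Step: mathcell.fold[x=-86]
Result: 3870
Step: mathcell.split[x=13]
Result: 3870/13
Step: mathcell.peek[]
Result: 3870/13
Step: mathcell.peek[]
Result: 3870/13


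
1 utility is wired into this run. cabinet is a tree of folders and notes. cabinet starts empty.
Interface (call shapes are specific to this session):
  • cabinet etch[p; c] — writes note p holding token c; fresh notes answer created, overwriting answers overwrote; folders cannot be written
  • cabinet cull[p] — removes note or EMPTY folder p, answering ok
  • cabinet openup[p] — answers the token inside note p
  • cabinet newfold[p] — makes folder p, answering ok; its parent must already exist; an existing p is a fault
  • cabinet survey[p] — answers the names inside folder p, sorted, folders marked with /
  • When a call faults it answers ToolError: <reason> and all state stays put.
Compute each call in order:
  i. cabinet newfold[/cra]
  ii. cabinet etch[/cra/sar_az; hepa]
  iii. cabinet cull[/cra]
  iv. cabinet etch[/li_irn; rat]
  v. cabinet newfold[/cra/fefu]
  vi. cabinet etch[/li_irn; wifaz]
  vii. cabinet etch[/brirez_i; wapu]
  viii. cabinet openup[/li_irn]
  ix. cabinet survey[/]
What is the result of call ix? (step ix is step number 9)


>> cabinet newfold(/cra)
<< ok
>> cabinet etch(/cra/sar_az, hepa)
<< created
>> cabinet cull(/cra)
<< ToolError: not empty
>> cabinet etch(/li_irn, rat)
<< created
>> cabinet newfold(/cra/fefu)
<< ok
>> cabinet etch(/li_irn, wifaz)
<< overwrote
>> cabinet etch(/brirez_i, wapu)
<< created
>> cabinet openup(/li_irn)
<< wifaz
>> cabinet survey(/)
<< [brirez_i, cra/, li_irn]

Answer: [brirez_i, cra/, li_irn]


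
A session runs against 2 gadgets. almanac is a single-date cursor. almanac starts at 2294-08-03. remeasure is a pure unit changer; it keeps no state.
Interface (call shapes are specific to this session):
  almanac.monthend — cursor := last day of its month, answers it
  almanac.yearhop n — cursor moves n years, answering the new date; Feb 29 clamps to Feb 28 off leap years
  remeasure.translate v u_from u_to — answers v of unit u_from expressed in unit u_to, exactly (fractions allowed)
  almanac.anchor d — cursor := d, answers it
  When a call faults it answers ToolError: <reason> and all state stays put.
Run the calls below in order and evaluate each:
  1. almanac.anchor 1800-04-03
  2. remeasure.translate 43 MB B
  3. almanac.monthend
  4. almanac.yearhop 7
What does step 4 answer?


Answer: 1807-04-30

Derivation:
CALL almanac.anchor[1800-04-03]
RET  1800-04-03
CALL remeasure.translate[43; MB; B]
RET  43000000
CALL almanac.monthend[]
RET  1800-04-30
CALL almanac.yearhop[7]
RET  1807-04-30


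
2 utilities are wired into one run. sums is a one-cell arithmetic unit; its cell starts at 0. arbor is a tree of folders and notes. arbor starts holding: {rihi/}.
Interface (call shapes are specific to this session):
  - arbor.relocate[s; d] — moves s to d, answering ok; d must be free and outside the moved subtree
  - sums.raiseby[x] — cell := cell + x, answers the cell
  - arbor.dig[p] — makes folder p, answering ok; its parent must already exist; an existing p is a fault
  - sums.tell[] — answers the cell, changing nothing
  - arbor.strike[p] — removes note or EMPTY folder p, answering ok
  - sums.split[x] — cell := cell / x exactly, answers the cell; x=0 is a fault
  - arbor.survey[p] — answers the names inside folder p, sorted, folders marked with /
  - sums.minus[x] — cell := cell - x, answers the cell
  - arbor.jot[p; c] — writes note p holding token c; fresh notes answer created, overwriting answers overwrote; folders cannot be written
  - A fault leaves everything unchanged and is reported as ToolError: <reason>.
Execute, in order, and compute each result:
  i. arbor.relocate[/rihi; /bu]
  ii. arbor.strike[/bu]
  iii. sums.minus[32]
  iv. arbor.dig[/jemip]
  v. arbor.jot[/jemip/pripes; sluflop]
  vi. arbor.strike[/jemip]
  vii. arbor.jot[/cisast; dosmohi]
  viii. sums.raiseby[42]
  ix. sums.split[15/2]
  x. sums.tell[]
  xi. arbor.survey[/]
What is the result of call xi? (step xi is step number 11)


Answer: [cisast, jemip/]

Derivation:
→ arbor.relocate(s: /rihi, d: /bu)
← ok
→ arbor.strike(p: /bu)
← ok
→ sums.minus(x: 32)
← -32
→ arbor.dig(p: /jemip)
← ok
→ arbor.jot(p: /jemip/pripes, c: sluflop)
← created
→ arbor.strike(p: /jemip)
← ToolError: not empty
→ arbor.jot(p: /cisast, c: dosmohi)
← created
→ sums.raiseby(x: 42)
← 10
→ sums.split(x: 15/2)
← 4/3
→ sums.tell()
← 4/3
→ arbor.survey(p: /)
← [cisast, jemip/]


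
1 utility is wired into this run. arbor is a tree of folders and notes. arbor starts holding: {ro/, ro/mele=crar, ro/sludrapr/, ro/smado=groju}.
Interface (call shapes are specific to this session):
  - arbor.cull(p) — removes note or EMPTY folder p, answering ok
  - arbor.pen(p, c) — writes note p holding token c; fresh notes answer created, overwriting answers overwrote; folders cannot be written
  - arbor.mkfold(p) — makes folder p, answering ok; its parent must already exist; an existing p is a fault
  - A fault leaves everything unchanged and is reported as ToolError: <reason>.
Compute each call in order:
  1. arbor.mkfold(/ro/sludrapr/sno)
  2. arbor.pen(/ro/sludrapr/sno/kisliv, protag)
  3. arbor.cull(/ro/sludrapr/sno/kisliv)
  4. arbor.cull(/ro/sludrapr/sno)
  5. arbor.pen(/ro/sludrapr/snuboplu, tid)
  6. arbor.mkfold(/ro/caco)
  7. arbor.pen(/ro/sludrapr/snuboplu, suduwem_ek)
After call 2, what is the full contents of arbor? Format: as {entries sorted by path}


Answer: {ro/, ro/mele=crar, ro/sludrapr/, ro/sludrapr/sno/, ro/sludrapr/sno/kisliv=protag, ro/smado=groju}

Derivation:
% arbor.mkfold p: /ro/sludrapr/sno
[out] ok
% arbor.pen p: /ro/sludrapr/sno/kisliv c: protag
[out] created
% arbor.cull p: /ro/sludrapr/sno/kisliv
[out] ok
% arbor.cull p: /ro/sludrapr/sno
[out] ok
% arbor.pen p: /ro/sludrapr/snuboplu c: tid
[out] created
% arbor.mkfold p: /ro/caco
[out] ok
% arbor.pen p: /ro/sludrapr/snuboplu c: suduwem_ek
[out] overwrote


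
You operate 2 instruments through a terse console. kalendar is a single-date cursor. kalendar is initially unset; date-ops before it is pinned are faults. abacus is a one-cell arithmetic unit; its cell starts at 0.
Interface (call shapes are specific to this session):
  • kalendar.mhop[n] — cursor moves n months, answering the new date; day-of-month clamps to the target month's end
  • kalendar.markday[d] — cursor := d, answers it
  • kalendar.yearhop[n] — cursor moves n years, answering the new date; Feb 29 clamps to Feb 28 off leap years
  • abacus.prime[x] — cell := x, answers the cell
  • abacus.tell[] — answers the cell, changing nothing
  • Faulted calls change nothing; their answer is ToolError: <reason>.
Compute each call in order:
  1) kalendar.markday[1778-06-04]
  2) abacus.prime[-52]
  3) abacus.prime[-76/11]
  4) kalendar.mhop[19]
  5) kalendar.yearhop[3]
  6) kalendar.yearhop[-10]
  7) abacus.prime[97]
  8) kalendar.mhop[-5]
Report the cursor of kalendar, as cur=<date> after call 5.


Answer: cur=1783-01-04

Derivation:
~$ markday d: 1778-06-04
  1778-06-04
~$ prime x: -52
  -52
~$ prime x: -76/11
  -76/11
~$ mhop n: 19
  1780-01-04
~$ yearhop n: 3
  1783-01-04
~$ yearhop n: -10
  1773-01-04
~$ prime x: 97
  97
~$ mhop n: -5
  1772-08-04
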